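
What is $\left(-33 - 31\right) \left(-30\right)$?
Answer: $1920$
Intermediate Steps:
$\left(-33 - 31\right) \left(-30\right) = \left(-64\right) \left(-30\right) = 1920$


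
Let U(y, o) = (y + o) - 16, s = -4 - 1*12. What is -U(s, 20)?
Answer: 12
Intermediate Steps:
s = -16 (s = -4 - 12 = -16)
U(y, o) = -16 + o + y (U(y, o) = (o + y) - 16 = -16 + o + y)
-U(s, 20) = -(-16 + 20 - 16) = -1*(-12) = 12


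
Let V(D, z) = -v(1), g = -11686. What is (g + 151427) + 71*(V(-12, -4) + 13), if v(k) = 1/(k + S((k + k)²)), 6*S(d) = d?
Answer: 703107/5 ≈ 1.4062e+5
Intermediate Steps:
S(d) = d/6
v(k) = 1/(k + 2*k²/3) (v(k) = 1/(k + (k + k)²/6) = 1/(k + (2*k)²/6) = 1/(k + (4*k²)/6) = 1/(k + 2*k²/3))
V(D, z) = -⅗ (V(D, z) = -3/(1*(3 + 2*1)) = -3/(3 + 2) = -3/5 = -1*⅗ = -⅗)
(g + 151427) + 71*(V(-12, -4) + 13) = (-11686 + 151427) + 71*(-⅗ + 13) = 139741 + 71*(62/5) = 139741 + 4402/5 = 703107/5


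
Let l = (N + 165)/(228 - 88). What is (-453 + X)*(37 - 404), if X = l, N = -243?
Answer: 11651883/70 ≈ 1.6646e+5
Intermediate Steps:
l = -39/70 (l = (-243 + 165)/(228 - 88) = -78/140 = -78*1/140 = -39/70 ≈ -0.55714)
X = -39/70 ≈ -0.55714
(-453 + X)*(37 - 404) = (-453 - 39/70)*(37 - 404) = -31749/70*(-367) = 11651883/70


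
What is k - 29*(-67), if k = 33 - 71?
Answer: 1905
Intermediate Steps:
k = -38
k - 29*(-67) = -38 - 29*(-67) = -38 + 1943 = 1905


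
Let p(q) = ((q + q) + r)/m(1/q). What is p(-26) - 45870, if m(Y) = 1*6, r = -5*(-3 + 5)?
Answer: -137641/3 ≈ -45880.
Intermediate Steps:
r = -10 (r = -5*2 = -10)
m(Y) = 6
p(q) = -5/3 + q/3 (p(q) = ((q + q) - 10)/6 = (2*q - 10)*(⅙) = (-10 + 2*q)*(⅙) = -5/3 + q/3)
p(-26) - 45870 = (-5/3 + (⅓)*(-26)) - 45870 = (-5/3 - 26/3) - 45870 = -31/3 - 45870 = -137641/3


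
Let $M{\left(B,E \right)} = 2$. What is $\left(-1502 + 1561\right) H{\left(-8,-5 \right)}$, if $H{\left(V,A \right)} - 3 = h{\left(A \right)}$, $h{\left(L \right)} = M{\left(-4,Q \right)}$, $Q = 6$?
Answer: $295$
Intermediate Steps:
$h{\left(L \right)} = 2$
$H{\left(V,A \right)} = 5$ ($H{\left(V,A \right)} = 3 + 2 = 5$)
$\left(-1502 + 1561\right) H{\left(-8,-5 \right)} = \left(-1502 + 1561\right) 5 = 59 \cdot 5 = 295$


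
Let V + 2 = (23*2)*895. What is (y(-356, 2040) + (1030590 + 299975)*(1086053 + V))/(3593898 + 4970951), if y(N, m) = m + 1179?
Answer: 1499840813084/8564849 ≈ 1.7512e+5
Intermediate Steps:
V = 41168 (V = -2 + (23*2)*895 = -2 + 46*895 = -2 + 41170 = 41168)
y(N, m) = 1179 + m
(y(-356, 2040) + (1030590 + 299975)*(1086053 + V))/(3593898 + 4970951) = ((1179 + 2040) + (1030590 + 299975)*(1086053 + 41168))/(3593898 + 4970951) = (3219 + 1330565*1127221)/8564849 = (3219 + 1499840809865)*(1/8564849) = 1499840813084*(1/8564849) = 1499840813084/8564849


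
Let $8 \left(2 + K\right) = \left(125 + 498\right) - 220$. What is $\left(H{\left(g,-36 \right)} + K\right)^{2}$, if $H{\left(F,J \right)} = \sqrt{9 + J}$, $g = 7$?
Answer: $\frac{148041}{64} + \frac{1161 i \sqrt{3}}{4} \approx 2313.1 + 502.73 i$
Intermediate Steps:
$K = \frac{387}{8}$ ($K = -2 + \frac{\left(125 + 498\right) - 220}{8} = -2 + \frac{623 - 220}{8} = -2 + \frac{1}{8} \cdot 403 = -2 + \frac{403}{8} = \frac{387}{8} \approx 48.375$)
$\left(H{\left(g,-36 \right)} + K\right)^{2} = \left(\sqrt{9 - 36} + \frac{387}{8}\right)^{2} = \left(\sqrt{-27} + \frac{387}{8}\right)^{2} = \left(3 i \sqrt{3} + \frac{387}{8}\right)^{2} = \left(\frac{387}{8} + 3 i \sqrt{3}\right)^{2}$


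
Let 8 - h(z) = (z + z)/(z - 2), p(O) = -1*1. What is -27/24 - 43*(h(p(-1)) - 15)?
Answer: 7885/24 ≈ 328.54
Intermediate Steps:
p(O) = -1
h(z) = 8 - 2*z/(-2 + z) (h(z) = 8 - (z + z)/(z - 2) = 8 - 2*z/(-2 + z))
-27/24 - 43*(h(p(-1)) - 15) = -27/24 - 43*(2*(-8 + 3*(-1))/(-2 - 1) - 15) = -27*1/24 - 43*(2*(-8 - 3)/(-3) - 15) = -9/8 - 43*(2*(-⅓)*(-11) - 15) = -9/8 - 43*(22/3 - 15) = -9/8 - 43*(-23/3) = -9/8 + 989/3 = 7885/24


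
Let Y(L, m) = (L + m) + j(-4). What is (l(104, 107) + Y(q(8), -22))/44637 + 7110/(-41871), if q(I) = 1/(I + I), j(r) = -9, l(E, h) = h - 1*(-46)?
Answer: -555125673/3322659248 ≈ -0.16707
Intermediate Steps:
l(E, h) = 46 + h (l(E, h) = h + 46 = 46 + h)
q(I) = 1/(2*I)
Y(L, m) = -9 + L + m (Y(L, m) = (L + m) - 9 = -9 + L + m)
(l(104, 107) + Y(q(8), -22))/44637 + 7110/(-41871) = ((46 + 107) + (-9 + (½)/8 - 22))/44637 + 7110/(-41871) = (153 + (-9 + (½)*(⅛) - 22))*(1/44637) + 7110*(-1/41871) = (153 + (-9 + 1/16 - 22))*(1/44637) - 2370/13957 = (153 - 495/16)*(1/44637) - 2370/13957 = (1953/16)*(1/44637) - 2370/13957 = 651/238064 - 2370/13957 = -555125673/3322659248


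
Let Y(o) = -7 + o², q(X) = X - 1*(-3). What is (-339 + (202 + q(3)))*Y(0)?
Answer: 917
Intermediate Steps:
q(X) = 3 + X (q(X) = X + 3 = 3 + X)
(-339 + (202 + q(3)))*Y(0) = (-339 + (202 + (3 + 3)))*(-7 + 0²) = (-339 + (202 + 6))*(-7 + 0) = (-339 + 208)*(-7) = -131*(-7) = 917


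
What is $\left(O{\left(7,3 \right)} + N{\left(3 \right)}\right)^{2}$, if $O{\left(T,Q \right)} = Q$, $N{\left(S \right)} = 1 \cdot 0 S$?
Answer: $9$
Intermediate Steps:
$N{\left(S \right)} = 0$ ($N{\left(S \right)} = 0 S = 0$)
$\left(O{\left(7,3 \right)} + N{\left(3 \right)}\right)^{2} = \left(3 + 0\right)^{2} = 3^{2} = 9$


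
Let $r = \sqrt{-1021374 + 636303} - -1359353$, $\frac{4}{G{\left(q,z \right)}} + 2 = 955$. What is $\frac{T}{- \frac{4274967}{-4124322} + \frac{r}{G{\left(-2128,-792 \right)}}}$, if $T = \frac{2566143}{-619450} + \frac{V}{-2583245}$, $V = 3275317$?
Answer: $- \frac{151415681877361799235342485489937}{9063518852719960526538726550088767187200} + \frac{818170364663162139092553 i \sqrt{385071}}{66573590733514925168699985152803116800} \approx -1.6706 \cdot 10^{-8} + 7.6263 \cdot 10^{-12} i$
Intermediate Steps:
$G{\left(q,z \right)} = \frac{4}{953}$ ($G{\left(q,z \right)} = \frac{4}{-2 + 955} = \frac{4}{953}$)
$r = 1359353 + i \sqrt{385071}$ ($r = \sqrt{-385071} + 1359353 = i \sqrt{385071} + 1359353 = 1359353 + i \sqrt{385071} \approx 1.3594 \cdot 10^{6} + 620.54 i$)
$T = - \frac{1731574237937}{320038223050}$ ($T = \frac{2566143}{-619450} + \frac{3275317}{-2583245} = 2566143 \left(- \frac{1}{619450}\right) + 3275317 \left(- \frac{1}{2583245}\right) = - \frac{2566143}{619450} - \frac{3275317}{2583245} = - \frac{1731574237937}{320038223050} \approx -5.4105$)
$\frac{T}{- \frac{4274967}{-4124322} + \frac{r}{G{\left(-2128,-792 \right)}}} = - \frac{1731574237937}{320038223050 \left(- \frac{4274967}{-4124322} + \frac{1359353 + i \sqrt{385071}}{\frac{4}{953}}\right)} = - \frac{1731574237937}{320038223050 \left(\left(-4274967\right) \left(- \frac{1}{4124322}\right) + \left(1359353 + i \sqrt{385071}\right) \frac{953}{4}\right)} = - \frac{1731574237937}{320038223050 \left(\frac{1424989}{1374774} + \left(\frac{1295463409}{4} + \frac{953 i \sqrt{385071}}{4}\right)\right)} = - \frac{1731574237937}{320038223050 \left(\frac{890484709172261}{2749548} + \frac{953 i \sqrt{385071}}{4}\right)}$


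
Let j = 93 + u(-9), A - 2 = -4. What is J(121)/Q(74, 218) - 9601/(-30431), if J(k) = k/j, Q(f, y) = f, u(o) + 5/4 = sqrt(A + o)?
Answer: 50611736839/151850842155 - 968*I*sqrt(11)/4990005 ≈ 0.3333 - 0.00064338*I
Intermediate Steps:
A = -2 (A = 2 - 4 = -2)
u(o) = -5/4 + sqrt(-2 + o)
j = 367/4 + I*sqrt(11) (j = 93 + (-5/4 + sqrt(-2 - 9)) = 93 + (-5/4 + sqrt(-11)) = 93 + (-5/4 + I*sqrt(11)) = 367/4 + I*sqrt(11) ≈ 91.75 + 3.3166*I)
J(k) = k/(367/4 + I*sqrt(11))
J(121)/Q(74, 218) - 9601/(-30431) = ((1468/134865)*121 - 16/134865*I*121*sqrt(11))/74 - 9601/(-30431) = (177628/134865 - 1936*I*sqrt(11)/134865)*(1/74) - 9601*(-1/30431) = (88814/4990005 - 968*I*sqrt(11)/4990005) + 9601/30431 = 50611736839/151850842155 - 968*I*sqrt(11)/4990005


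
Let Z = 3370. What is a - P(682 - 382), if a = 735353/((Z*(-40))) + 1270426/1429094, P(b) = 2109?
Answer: -203580670748091/96320935600 ≈ -2113.6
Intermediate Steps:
a = -439817567691/96320935600 (a = 735353/((3370*(-40))) + 1270426/1429094 = 735353/(-134800) + 1270426*(1/1429094) = 735353*(-1/134800) + 635213/714547 = -735353/134800 + 635213/714547 = -439817567691/96320935600 ≈ -4.5662)
a - P(682 - 382) = -439817567691/96320935600 - 1*2109 = -439817567691/96320935600 - 2109 = -203580670748091/96320935600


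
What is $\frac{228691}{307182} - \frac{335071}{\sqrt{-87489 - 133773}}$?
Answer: $\frac{228691}{307182} + \frac{335071 i \sqrt{221262}}{221262} \approx 0.74448 + 712.33 i$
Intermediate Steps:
$\frac{228691}{307182} - \frac{335071}{\sqrt{-87489 - 133773}} = 228691 \cdot \frac{1}{307182} - \frac{335071}{\sqrt{-221262}} = \frac{228691}{307182} - \frac{335071}{i \sqrt{221262}} = \frac{228691}{307182} - 335071 \left(- \frac{i \sqrt{221262}}{221262}\right) = \frac{228691}{307182} + \frac{335071 i \sqrt{221262}}{221262}$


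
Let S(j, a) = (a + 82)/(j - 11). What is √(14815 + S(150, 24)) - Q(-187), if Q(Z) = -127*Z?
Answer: -23749 + √286255349/139 ≈ -23627.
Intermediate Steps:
S(j, a) = (82 + a)/(-11 + j)
√(14815 + S(150, 24)) - Q(-187) = √(14815 + (82 + 24)/(-11 + 150)) - (-127)*(-187) = √(14815 + 106/139) - 1*23749 = √(14815 + (1/139)*106) - 23749 = √(14815 + 106/139) - 23749 = √(2059391/139) - 23749 = √286255349/139 - 23749 = -23749 + √286255349/139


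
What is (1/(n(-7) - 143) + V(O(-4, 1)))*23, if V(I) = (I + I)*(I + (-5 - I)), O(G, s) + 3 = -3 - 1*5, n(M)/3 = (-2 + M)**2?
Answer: 253023/100 ≈ 2530.2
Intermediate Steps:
n(M) = 3*(-2 + M)**2
O(G, s) = -11 (O(G, s) = -3 + (-3 - 1*5) = -3 + (-3 - 5) = -3 - 8 = -11)
V(I) = -10*I (V(I) = (2*I)*(-5) = -10*I)
(1/(n(-7) - 143) + V(O(-4, 1)))*23 = (1/(3*(-2 - 7)**2 - 143) - 10*(-11))*23 = (1/(3*(-9)**2 - 143) + 110)*23 = (1/(3*81 - 143) + 110)*23 = (1/(243 - 143) + 110)*23 = (1/100 + 110)*23 = (11001/100)*23 = 253023/100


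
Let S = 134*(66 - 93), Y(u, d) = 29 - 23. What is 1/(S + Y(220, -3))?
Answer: -1/3612 ≈ -0.00027685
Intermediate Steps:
Y(u, d) = 6
S = -3618 (S = 134*(-27) = -3618)
1/(S + Y(220, -3)) = 1/(-3618 + 6) = 1/(-3612) = -1/3612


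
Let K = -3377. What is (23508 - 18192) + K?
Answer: 1939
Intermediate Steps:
(23508 - 18192) + K = (23508 - 18192) - 3377 = 5316 - 3377 = 1939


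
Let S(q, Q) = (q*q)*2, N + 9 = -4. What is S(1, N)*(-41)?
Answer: -82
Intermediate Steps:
N = -13 (N = -9 - 4 = -13)
S(q, Q) = 2*q² (S(q, Q) = q²*2 = 2*q²)
S(1, N)*(-41) = (2*1²)*(-41) = (2*1)*(-41) = 2*(-41) = -82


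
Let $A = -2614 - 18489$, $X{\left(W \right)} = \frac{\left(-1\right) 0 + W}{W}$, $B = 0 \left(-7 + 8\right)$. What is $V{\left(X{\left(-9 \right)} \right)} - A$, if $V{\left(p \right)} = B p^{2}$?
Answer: $21103$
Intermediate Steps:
$B = 0$ ($B = 0 \cdot 1 = 0$)
$X{\left(W \right)} = 1$ ($X{\left(W \right)} = \frac{0 + W}{W} = \frac{W}{W} = 1$)
$V{\left(p \right)} = 0$ ($V{\left(p \right)} = 0 p^{2} = 0$)
$A = -21103$ ($A = -2614 - 18489 = -21103$)
$V{\left(X{\left(-9 \right)} \right)} - A = 0 - -21103 = 0 + 21103 = 21103$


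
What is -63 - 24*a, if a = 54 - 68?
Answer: 273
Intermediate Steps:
a = -14
-63 - 24*a = -63 - 24*(-14) = -63 + 336 = 273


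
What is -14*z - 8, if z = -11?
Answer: 146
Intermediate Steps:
-14*z - 8 = -14*(-11) - 8 = 154 - 8 = 146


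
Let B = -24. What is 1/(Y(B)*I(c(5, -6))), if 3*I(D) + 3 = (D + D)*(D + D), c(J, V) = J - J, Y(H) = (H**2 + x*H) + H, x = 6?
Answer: -1/408 ≈ -0.0024510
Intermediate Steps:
Y(H) = H**2 + 7*H (Y(H) = (H**2 + 6*H) + H = H**2 + 7*H)
c(J, V) = 0
I(D) = -1 + 4*D**2/3 (I(D) = -1 + ((D + D)*(D + D))/3 = -1 + ((2*D)*(2*D))/3 = -1 + (4*D**2)/3 = -1 + 4*D**2/3)
1/(Y(B)*I(c(5, -6))) = 1/(((-24*(7 - 24)))*(-1 + (4/3)*0**2)) = 1/(((-24*(-17)))*(-1 + (4/3)*0)) = 1/(408*(-1 + 0)) = (1/408)/(-1) = (1/408)*(-1) = -1/408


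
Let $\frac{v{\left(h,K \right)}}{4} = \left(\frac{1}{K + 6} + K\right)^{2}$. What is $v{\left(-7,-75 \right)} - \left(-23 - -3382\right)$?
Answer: $\frac{91171705}{4761} \approx 19150.0$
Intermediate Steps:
$v{\left(h,K \right)} = 4 \left(K + \frac{1}{6 + K}\right)^{2}$ ($v{\left(h,K \right)} = 4 \left(\frac{1}{K + 6} + K\right)^{2} = 4 \left(\frac{1}{6 + K} + K\right)^{2} = 4 \left(K + \frac{1}{6 + K}\right)^{2}$)
$v{\left(-7,-75 \right)} - \left(-23 - -3382\right) = \frac{4 \left(1 + \left(-75\right)^{2} + 6 \left(-75\right)\right)^{2}}{\left(6 - 75\right)^{2}} - \left(-23 - -3382\right) = \frac{4 \left(1 + 5625 - 450\right)^{2}}{4761} - \left(-23 + 3382\right) = 4 \cdot \frac{1}{4761} \cdot 5176^{2} - 3359 = 4 \cdot \frac{1}{4761} \cdot 26790976 - 3359 = \frac{107163904}{4761} - 3359 = \frac{91171705}{4761}$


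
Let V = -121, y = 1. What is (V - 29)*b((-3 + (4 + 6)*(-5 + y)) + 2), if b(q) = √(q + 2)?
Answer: -150*I*√39 ≈ -936.75*I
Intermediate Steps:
b(q) = √(2 + q)
(V - 29)*b((-3 + (4 + 6)*(-5 + y)) + 2) = (-121 - 29)*√(2 + ((-3 + (4 + 6)*(-5 + 1)) + 2)) = -150*√(2 + ((-3 + 10*(-4)) + 2)) = -150*√(2 + ((-3 - 40) + 2)) = -150*√(2 + (-43 + 2)) = -150*√(2 - 41) = -150*I*√39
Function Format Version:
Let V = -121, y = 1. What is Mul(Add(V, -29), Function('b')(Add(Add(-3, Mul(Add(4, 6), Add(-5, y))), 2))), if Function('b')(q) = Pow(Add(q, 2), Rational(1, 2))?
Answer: Mul(-150, I, Pow(39, Rational(1, 2))) ≈ Mul(-936.75, I)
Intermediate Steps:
Function('b')(q) = Pow(Add(2, q), Rational(1, 2))
Mul(Add(V, -29), Function('b')(Add(Add(-3, Mul(Add(4, 6), Add(-5, y))), 2))) = Mul(Add(-121, -29), Pow(Add(2, Add(Add(-3, Mul(Add(4, 6), Add(-5, 1))), 2)), Rational(1, 2))) = Mul(-150, Pow(Add(2, Add(Add(-3, Mul(10, -4)), 2)), Rational(1, 2))) = Mul(-150, Pow(Add(2, Add(Add(-3, -40), 2)), Rational(1, 2))) = Mul(-150, Pow(Add(2, Add(-43, 2)), Rational(1, 2))) = Mul(-150, Pow(Add(2, -41), Rational(1, 2))) = Mul(-150, Pow(-39, Rational(1, 2))) = Mul(-150, Mul(I, Pow(39, Rational(1, 2)))) = Mul(-150, I, Pow(39, Rational(1, 2)))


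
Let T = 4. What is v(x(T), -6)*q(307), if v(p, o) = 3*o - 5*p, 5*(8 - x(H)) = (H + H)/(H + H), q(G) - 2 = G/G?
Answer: -171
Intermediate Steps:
q(G) = 3 (q(G) = 2 + G/G = 2 + 1 = 3)
x(H) = 39/5 (x(H) = 8 - (H + H)/(5*(H + H)) = 8 - 2*H/(5*(2*H)) = 8 - 2*H*1/(2*H)/5 = 8 - 1/5*1 = 8 - 1/5 = 39/5)
v(p, o) = -5*p + 3*o
v(x(T), -6)*q(307) = (-5*39/5 + 3*(-6))*3 = (-39 - 18)*3 = -57*3 = -171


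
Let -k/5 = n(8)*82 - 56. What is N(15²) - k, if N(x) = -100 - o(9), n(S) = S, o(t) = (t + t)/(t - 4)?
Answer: 14482/5 ≈ 2896.4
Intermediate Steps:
o(t) = 2*t/(-4 + t) (o(t) = (2*t)/(-4 + t) = 2*t/(-4 + t))
N(x) = -518/5 (N(x) = -100 - 2*9/(-4 + 9) = -100 - 2*9/5 = -100 - 1*18/5 = -100 - 18/5 = -518/5)
k = -3000 (k = -5*(8*82 - 56) = -5*(656 - 56) = -5*600 = -3000)
N(15²) - k = -518/5 - 1*(-3000) = -518/5 + 3000 = 14482/5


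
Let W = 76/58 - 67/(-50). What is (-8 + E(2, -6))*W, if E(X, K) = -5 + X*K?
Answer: -3843/58 ≈ -66.259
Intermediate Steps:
E(X, K) = -5 + K*X
W = 3843/1450 (W = 76*(1/58) - 67*(-1/50) = 38/29 + 67/50 = 3843/1450 ≈ 2.6503)
(-8 + E(2, -6))*W = (-8 + (-5 - 6*2))*(3843/1450) = (-8 + (-5 - 12))*(3843/1450) = (-8 - 17)*(3843/1450) = -25*3843/1450 = -3843/58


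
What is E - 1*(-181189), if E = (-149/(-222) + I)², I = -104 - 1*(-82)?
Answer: 8952138901/49284 ≈ 1.8164e+5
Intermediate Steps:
I = -22 (I = -104 + 82 = -22)
E = 22420225/49284 (E = (-149/(-222) - 22)² = (-149*(-1/222) - 22)² = (149/222 - 22)² = (-4735/222)² = 22420225/49284 ≈ 454.92)
E - 1*(-181189) = 22420225/49284 - 1*(-181189) = 22420225/49284 + 181189 = 8952138901/49284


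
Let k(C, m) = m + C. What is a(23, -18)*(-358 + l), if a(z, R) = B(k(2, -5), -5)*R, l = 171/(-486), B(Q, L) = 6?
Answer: 38702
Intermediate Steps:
k(C, m) = C + m
l = -19/54 (l = 171*(-1/486) = -19/54 ≈ -0.35185)
a(z, R) = 6*R
a(23, -18)*(-358 + l) = (6*(-18))*(-358 - 19/54) = -108*(-19351/54) = 38702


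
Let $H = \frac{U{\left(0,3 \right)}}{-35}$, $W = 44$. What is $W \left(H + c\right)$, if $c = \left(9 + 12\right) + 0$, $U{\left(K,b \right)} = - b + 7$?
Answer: $\frac{32164}{35} \approx 918.97$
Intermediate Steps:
$U{\left(K,b \right)} = 7 - b$
$c = 21$ ($c = 21 + 0 = 21$)
$H = - \frac{4}{35}$ ($H = \frac{7 - 3}{-35} = \left(7 - 3\right) \left(- \frac{1}{35}\right) = 4 \left(- \frac{1}{35}\right) = - \frac{4}{35} \approx -0.11429$)
$W \left(H + c\right) = 44 \left(- \frac{4}{35} + 21\right) = 44 \cdot \frac{731}{35} = \frac{32164}{35}$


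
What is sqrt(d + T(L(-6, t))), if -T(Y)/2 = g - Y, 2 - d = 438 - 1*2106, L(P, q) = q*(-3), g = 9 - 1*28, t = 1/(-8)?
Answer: sqrt(6835)/2 ≈ 41.337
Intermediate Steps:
t = -1/8 ≈ -0.12500
g = -19 (g = 9 - 28 = -19)
L(P, q) = -3*q
d = 1670 (d = 2 - (438 - 1*2106) = 2 - (438 - 2106) = 2 - 1*(-1668) = 2 + 1668 = 1670)
T(Y) = 38 + 2*Y (T(Y) = -2*(-19 - Y) = 38 + 2*Y)
sqrt(d + T(L(-6, t))) = sqrt(1670 + (38 + 2*(-3*(-1/8)))) = sqrt(1670 + (38 + 2*(3/8))) = sqrt(1670 + (38 + 3/4)) = sqrt(1670 + 155/4) = sqrt(6835/4) = sqrt(6835)/2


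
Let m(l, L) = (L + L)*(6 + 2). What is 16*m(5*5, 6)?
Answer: 1536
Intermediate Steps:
m(l, L) = 16*L (m(l, L) = (2*L)*8 = 16*L)
16*m(5*5, 6) = 16*(16*6) = 16*96 = 1536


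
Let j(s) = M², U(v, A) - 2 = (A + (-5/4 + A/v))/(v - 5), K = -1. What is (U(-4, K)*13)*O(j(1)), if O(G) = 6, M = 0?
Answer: 520/3 ≈ 173.33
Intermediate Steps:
U(v, A) = 2 + (-5/4 + A + A/v)/(-5 + v) (U(v, A) = 2 + (A + (-5/4 + A/v))/(v - 5) = 2 + (A + (-5*¼ + A/v))/(-5 + v) = 2 + (A + (-5/4 + A/v))/(-5 + v) = 2 + (-5/4 + A + A/v)/(-5 + v))
j(s) = 0 (j(s) = 0² = 0)
(U(-4, K)*13)*O(j(1)) = (((-1 + 2*(-4)² - 45/4*(-4) - 1*(-4))/((-4)*(-5 - 4)))*13)*6 = (-¼*(-1 + 2*16 + 45 + 4)/(-9)*13)*6 = (-¼*(-⅑)*(-1 + 32 + 45 + 4)*13)*6 = (-¼*(-⅑)*80*13)*6 = ((20/9)*13)*6 = (260/9)*6 = 520/3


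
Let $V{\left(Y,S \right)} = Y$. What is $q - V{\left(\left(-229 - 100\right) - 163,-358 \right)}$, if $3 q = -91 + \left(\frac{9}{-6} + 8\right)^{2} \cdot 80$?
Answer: $\frac{4765}{3} \approx 1588.3$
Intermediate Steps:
$q = \frac{3289}{3}$ ($q = \frac{-91 + \left(\frac{9}{-6} + 8\right)^{2} \cdot 80}{3} = \frac{-91 + \left(9 \left(- \frac{1}{6}\right) + 8\right)^{2} \cdot 80}{3} = \frac{-91 + \left(- \frac{3}{2} + 8\right)^{2} \cdot 80}{3} = \frac{-91 + \left(\frac{13}{2}\right)^{2} \cdot 80}{3} = \frac{-91 + \frac{169}{4} \cdot 80}{3} = \frac{-91 + 3380}{3} = \frac{1}{3} \cdot 3289 = \frac{3289}{3} \approx 1096.3$)
$q - V{\left(\left(-229 - 100\right) - 163,-358 \right)} = \frac{3289}{3} - \left(\left(-229 - 100\right) - 163\right) = \frac{3289}{3} - \left(-329 - 163\right) = \frac{3289}{3} - -492 = \frac{3289}{3} + 492 = \frac{4765}{3}$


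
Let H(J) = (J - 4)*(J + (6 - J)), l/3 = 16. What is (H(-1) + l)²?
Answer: 324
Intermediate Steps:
l = 48 (l = 3*16 = 48)
H(J) = -24 + 6*J (H(J) = (-4 + J)*6 = -24 + 6*J)
(H(-1) + l)² = ((-24 + 6*(-1)) + 48)² = ((-24 - 6) + 48)² = (-30 + 48)² = 18² = 324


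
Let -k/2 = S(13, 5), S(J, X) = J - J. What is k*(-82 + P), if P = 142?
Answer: 0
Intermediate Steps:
S(J, X) = 0
k = 0 (k = -2*0 = 0)
k*(-82 + P) = 0*(-82 + 142) = 0*60 = 0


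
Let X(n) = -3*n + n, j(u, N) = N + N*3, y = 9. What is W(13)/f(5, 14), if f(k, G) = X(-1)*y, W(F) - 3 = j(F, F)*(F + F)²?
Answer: 35155/18 ≈ 1953.1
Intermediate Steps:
j(u, N) = 4*N (j(u, N) = N + 3*N = 4*N)
X(n) = -2*n
W(F) = 3 + 16*F³ (W(F) = 3 + (4*F)*(F + F)² = 3 + (4*F)*(2*F)² = 3 + (4*F)*(4*F²) = 3 + 16*F³)
f(k, G) = 18 (f(k, G) = -2*(-1)*9 = 2*9 = 18)
W(13)/f(5, 14) = (3 + 16*13³)/18 = (3 + 16*2197)*(1/18) = (3 + 35152)*(1/18) = 35155*(1/18) = 35155/18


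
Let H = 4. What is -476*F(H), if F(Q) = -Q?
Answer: 1904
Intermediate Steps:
-476*F(H) = -(-476)*4 = -476*(-4) = 1904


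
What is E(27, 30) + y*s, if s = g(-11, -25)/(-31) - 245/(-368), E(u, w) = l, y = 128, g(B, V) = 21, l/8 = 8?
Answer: 44568/713 ≈ 62.508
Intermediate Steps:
l = 64 (l = 8*8 = 64)
E(u, w) = 64
s = -133/11408 (s = 21/(-31) - 245/(-368) = 21*(-1/31) - 245*(-1/368) = -21/31 + 245/368 = -133/11408 ≈ -0.011658)
E(27, 30) + y*s = 64 + 128*(-133/11408) = 64 - 1064/713 = 44568/713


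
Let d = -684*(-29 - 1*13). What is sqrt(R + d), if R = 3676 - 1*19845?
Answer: sqrt(12559) ≈ 112.07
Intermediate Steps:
d = 28728 (d = -684*(-29 - 13) = -684*(-42) = 28728)
R = -16169 (R = 3676 - 19845 = -16169)
sqrt(R + d) = sqrt(-16169 + 28728) = sqrt(12559)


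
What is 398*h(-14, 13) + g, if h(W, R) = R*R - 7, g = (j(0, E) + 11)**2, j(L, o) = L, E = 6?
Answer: 64597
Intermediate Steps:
g = 121 (g = (0 + 11)**2 = 11**2 = 121)
h(W, R) = -7 + R**2 (h(W, R) = R**2 - 7 = -7 + R**2)
398*h(-14, 13) + g = 398*(-7 + 13**2) + 121 = 398*(-7 + 169) + 121 = 398*162 + 121 = 64476 + 121 = 64597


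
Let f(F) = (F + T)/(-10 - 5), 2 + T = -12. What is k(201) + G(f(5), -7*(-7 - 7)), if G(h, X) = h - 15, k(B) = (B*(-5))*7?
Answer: -35247/5 ≈ -7049.4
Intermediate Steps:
T = -14 (T = -2 - 12 = -14)
f(F) = 14/15 - F/15 (f(F) = (F - 14)/(-10 - 5) = (-14 + F)/(-15) = (-14 + F)*(-1/15) = 14/15 - F/15)
k(B) = -35*B (k(B) = -5*B*7 = -35*B)
G(h, X) = -15 + h
k(201) + G(f(5), -7*(-7 - 7)) = -35*201 + (-15 + (14/15 - 1/15*5)) = -7035 + (-15 + (14/15 - ⅓)) = -7035 + (-15 + ⅗) = -7035 - 72/5 = -35247/5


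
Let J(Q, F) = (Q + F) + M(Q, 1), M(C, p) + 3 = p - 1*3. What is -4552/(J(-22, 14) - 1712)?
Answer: 4552/1725 ≈ 2.6388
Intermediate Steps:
M(C, p) = -6 + p (M(C, p) = -3 + (p - 1*3) = -3 + (p - 3) = -3 + (-3 + p) = -6 + p)
J(Q, F) = -5 + F + Q (J(Q, F) = (Q + F) + (-6 + 1) = (F + Q) - 5 = -5 + F + Q)
-4552/(J(-22, 14) - 1712) = -4552/((-5 + 14 - 22) - 1712) = -4552/(-13 - 1712) = -4552/(-1725) = -4552*(-1/1725) = 4552/1725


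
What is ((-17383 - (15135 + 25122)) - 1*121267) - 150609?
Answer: -329516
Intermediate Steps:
((-17383 - (15135 + 25122)) - 1*121267) - 150609 = ((-17383 - 1*40257) - 121267) - 150609 = ((-17383 - 40257) - 121267) - 150609 = (-57640 - 121267) - 150609 = -178907 - 150609 = -329516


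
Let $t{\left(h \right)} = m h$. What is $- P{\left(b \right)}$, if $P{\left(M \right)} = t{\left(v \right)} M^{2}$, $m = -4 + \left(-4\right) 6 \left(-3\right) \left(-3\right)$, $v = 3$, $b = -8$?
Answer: $42240$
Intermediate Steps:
$m = -220$ ($m = -4 + \left(-24\right) \left(-3\right) \left(-3\right) = -4 + 72 \left(-3\right) = -4 - 216 = -220$)
$t{\left(h \right)} = - 220 h$
$P{\left(M \right)} = - 660 M^{2}$ ($P{\left(M \right)} = \left(-220\right) 3 M^{2} = - 660 M^{2}$)
$- P{\left(b \right)} = - \left(-660\right) \left(-8\right)^{2} = - \left(-660\right) 64 = \left(-1\right) \left(-42240\right) = 42240$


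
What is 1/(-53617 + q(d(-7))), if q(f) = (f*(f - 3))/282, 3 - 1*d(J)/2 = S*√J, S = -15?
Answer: -47*I/(45*√7 + 2521046*I) ≈ -1.8643e-5 - 8.8044e-10*I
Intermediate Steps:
d(J) = 6 + 30*√J (d(J) = 6 - (-30)*√J = 6 + 30*√J)
q(f) = f*(-3 + f)/282 (q(f) = (f*(-3 + f))*(1/282) = f*(-3 + f)/282)
1/(-53617 + q(d(-7))) = 1/(-53617 + (6 + 30*√(-7))*(-3 + (6 + 30*√(-7)))/282) = 1/(-53617 + (6 + 30*(I*√7))*(-3 + (6 + 30*(I*√7)))/282) = 1/(-53617 + (6 + 30*I*√7)*(-3 + (6 + 30*I*√7))/282) = 1/(-53617 + (6 + 30*I*√7)*(3 + 30*I*√7)/282) = 1/(-53617 + (3 + 30*I*√7)*(6 + 30*I*√7)/282)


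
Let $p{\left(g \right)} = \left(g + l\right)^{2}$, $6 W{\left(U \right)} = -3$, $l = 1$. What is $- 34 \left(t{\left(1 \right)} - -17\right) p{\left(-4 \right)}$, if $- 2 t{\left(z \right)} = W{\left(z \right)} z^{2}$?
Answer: $- \frac{10557}{2} \approx -5278.5$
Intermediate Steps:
$W{\left(U \right)} = - \frac{1}{2}$ ($W{\left(U \right)} = \frac{1}{6} \left(-3\right) = - \frac{1}{2}$)
$t{\left(z \right)} = \frac{z^{2}}{4}$ ($t{\left(z \right)} = - \frac{\left(- \frac{1}{2}\right) z^{2}}{2} = \frac{z^{2}}{4}$)
$p{\left(g \right)} = \left(1 + g\right)^{2}$ ($p{\left(g \right)} = \left(g + 1\right)^{2} = \left(1 + g\right)^{2}$)
$- 34 \left(t{\left(1 \right)} - -17\right) p{\left(-4 \right)} = - 34 \left(\frac{1^{2}}{4} - -17\right) \left(1 - 4\right)^{2} = - 34 \left(\frac{1}{4} \cdot 1 + 17\right) \left(-3\right)^{2} = - 34 \left(\frac{1}{4} + 17\right) 9 = \left(-34\right) \frac{69}{4} \cdot 9 = \left(- \frac{1173}{2}\right) 9 = - \frac{10557}{2}$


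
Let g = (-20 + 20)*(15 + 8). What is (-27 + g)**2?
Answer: 729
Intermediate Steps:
g = 0 (g = 0*23 = 0)
(-27 + g)**2 = (-27 + 0)**2 = (-27)**2 = 729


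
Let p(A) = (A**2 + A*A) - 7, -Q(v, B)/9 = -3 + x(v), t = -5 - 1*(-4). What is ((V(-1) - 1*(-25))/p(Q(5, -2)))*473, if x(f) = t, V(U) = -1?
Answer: 1032/235 ≈ 4.3915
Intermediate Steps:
t = -1 (t = -5 + 4 = -1)
x(f) = -1
Q(v, B) = 36 (Q(v, B) = -9*(-3 - 1) = -9*(-4) = 36)
p(A) = -7 + 2*A**2 (p(A) = (A**2 + A**2) - 7 = 2*A**2 - 7 = -7 + 2*A**2)
((V(-1) - 1*(-25))/p(Q(5, -2)))*473 = ((-1 - 1*(-25))/(-7 + 2*36**2))*473 = ((-1 + 25)/(-7 + 2*1296))*473 = (24/(-7 + 2592))*473 = (24/2585)*473 = 1032/235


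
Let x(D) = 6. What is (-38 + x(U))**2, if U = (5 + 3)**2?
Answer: 1024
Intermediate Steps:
U = 64 (U = 8**2 = 64)
(-38 + x(U))**2 = (-38 + 6)**2 = (-32)**2 = 1024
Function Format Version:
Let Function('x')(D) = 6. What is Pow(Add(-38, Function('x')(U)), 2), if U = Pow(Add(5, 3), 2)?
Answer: 1024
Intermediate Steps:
U = 64 (U = Pow(8, 2) = 64)
Pow(Add(-38, Function('x')(U)), 2) = Pow(Add(-38, 6), 2) = Pow(-32, 2) = 1024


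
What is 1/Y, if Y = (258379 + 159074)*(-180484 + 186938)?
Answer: 1/2694241662 ≈ 3.7116e-10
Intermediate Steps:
Y = 2694241662 (Y = 417453*6454 = 2694241662)
1/Y = 1/2694241662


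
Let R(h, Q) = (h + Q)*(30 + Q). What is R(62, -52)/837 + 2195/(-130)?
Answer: -373163/21762 ≈ -17.147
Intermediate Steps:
R(h, Q) = (30 + Q)*(Q + h) (R(h, Q) = (Q + h)*(30 + Q) = (30 + Q)*(Q + h))
R(62, -52)/837 + 2195/(-130) = ((-52)² + 30*(-52) + 30*62 - 52*62)/837 + 2195/(-130) = (2704 - 1560 + 1860 - 3224)*(1/837) + 2195*(-1/130) = -220*1/837 - 439/26 = -220/837 - 439/26 = -373163/21762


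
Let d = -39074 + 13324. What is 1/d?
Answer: -1/25750 ≈ -3.8835e-5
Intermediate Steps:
d = -25750
1/d = 1/(-25750) = -1/25750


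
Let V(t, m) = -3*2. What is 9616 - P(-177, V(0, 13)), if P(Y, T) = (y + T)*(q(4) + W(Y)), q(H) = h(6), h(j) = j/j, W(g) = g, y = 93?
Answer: 24928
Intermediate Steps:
h(j) = 1
q(H) = 1
V(t, m) = -6
P(Y, T) = (1 + Y)*(93 + T) (P(Y, T) = (93 + T)*(1 + Y) = (1 + Y)*(93 + T))
9616 - P(-177, V(0, 13)) = 9616 - (93 - 6 + 93*(-177) - 6*(-177)) = 9616 - (93 - 6 - 16461 + 1062) = 9616 - 1*(-15312) = 9616 + 15312 = 24928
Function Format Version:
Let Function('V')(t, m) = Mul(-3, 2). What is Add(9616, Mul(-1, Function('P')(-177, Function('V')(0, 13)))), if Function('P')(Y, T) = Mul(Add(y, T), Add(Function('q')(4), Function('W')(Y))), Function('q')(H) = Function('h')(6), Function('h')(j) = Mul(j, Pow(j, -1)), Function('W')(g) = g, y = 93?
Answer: 24928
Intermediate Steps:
Function('h')(j) = 1
Function('q')(H) = 1
Function('V')(t, m) = -6
Function('P')(Y, T) = Mul(Add(1, Y), Add(93, T)) (Function('P')(Y, T) = Mul(Add(93, T), Add(1, Y)) = Mul(Add(1, Y), Add(93, T)))
Add(9616, Mul(-1, Function('P')(-177, Function('V')(0, 13)))) = Add(9616, Mul(-1, Add(93, -6, Mul(93, -177), Mul(-6, -177)))) = Add(9616, Mul(-1, Add(93, -6, -16461, 1062))) = Add(9616, Mul(-1, -15312)) = Add(9616, 15312) = 24928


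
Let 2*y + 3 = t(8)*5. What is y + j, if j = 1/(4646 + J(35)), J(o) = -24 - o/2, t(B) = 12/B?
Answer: 82889/36836 ≈ 2.2502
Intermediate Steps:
J(o) = -24 - o/2
y = 9/4 (y = -3/2 + ((12/8)*5)/2 = -3/2 + ((12*(⅛))*5)/2 = -3/2 + ((3/2)*5)/2 = -3/2 + (½)*(15/2) = -3/2 + 15/4 = 9/4 ≈ 2.2500)
j = 2/9209 (j = 1/(4646 + (-24 - ½*35)) = 1/(4646 + (-24 - 35/2)) = 1/(4646 - 83/2) = 1/(9209/2) = 2/9209 ≈ 0.00021718)
y + j = 9/4 + 2/9209 = 82889/36836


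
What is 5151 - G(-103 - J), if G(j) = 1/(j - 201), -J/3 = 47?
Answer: 839614/163 ≈ 5151.0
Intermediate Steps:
J = -141 (J = -3*47 = -141)
G(j) = 1/(-201 + j)
5151 - G(-103 - J) = 5151 - 1/(-201 + (-103 - 1*(-141))) = 5151 - 1/(-201 + (-103 + 141)) = 5151 - 1/(-201 + 38) = 5151 - 1/(-163) = 5151 - 1*(-1/163) = 5151 + 1/163 = 839614/163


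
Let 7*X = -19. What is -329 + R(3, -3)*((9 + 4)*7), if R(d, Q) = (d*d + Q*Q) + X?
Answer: 1062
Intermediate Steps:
X = -19/7 (X = (⅐)*(-19) = -19/7 ≈ -2.7143)
R(d, Q) = -19/7 + Q² + d² (R(d, Q) = (d*d + Q*Q) - 19/7 = (d² + Q²) - 19/7 = (Q² + d²) - 19/7 = -19/7 + Q² + d²)
-329 + R(3, -3)*((9 + 4)*7) = -329 + (-19/7 + (-3)² + 3²)*((9 + 4)*7) = -329 + (-19/7 + 9 + 9)*(13*7) = -329 + (107/7)*91 = -329 + 1391 = 1062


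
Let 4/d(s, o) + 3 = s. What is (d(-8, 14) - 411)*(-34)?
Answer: 153850/11 ≈ 13986.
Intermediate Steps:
d(s, o) = 4/(-3 + s)
(d(-8, 14) - 411)*(-34) = (4/(-3 - 8) - 411)*(-34) = (4/(-11) - 411)*(-34) = (4*(-1/11) - 411)*(-34) = (-4/11 - 411)*(-34) = -4525/11*(-34) = 153850/11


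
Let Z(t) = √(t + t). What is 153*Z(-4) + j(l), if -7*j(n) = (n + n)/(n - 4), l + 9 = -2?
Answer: -22/105 + 306*I*√2 ≈ -0.20952 + 432.75*I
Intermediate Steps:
Z(t) = √2*√t (Z(t) = √(2*t) = √2*√t)
l = -11 (l = -9 - 2 = -11)
j(n) = -2*n/(7*(-4 + n)) (j(n) = -(n + n)/(7*(n - 4)) = -2*n/(7*(-4 + n)))
153*Z(-4) + j(l) = 153*(√2*√(-4)) - 2*(-11)/(-28 + 7*(-11)) = 153*(√2*(2*I)) - 2*(-11)/(-28 - 77) = 153*(2*I*√2) - 2*(-11)/(-105) = 306*I*√2 - 2*(-11)*(-1/105) = 306*I*√2 - 22/105 = -22/105 + 306*I*√2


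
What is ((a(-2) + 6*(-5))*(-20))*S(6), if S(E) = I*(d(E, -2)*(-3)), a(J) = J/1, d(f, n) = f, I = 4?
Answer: -46080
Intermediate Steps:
a(J) = J (a(J) = J*1 = J)
S(E) = -12*E (S(E) = 4*(E*(-3)) = 4*(-3*E) = -12*E)
((a(-2) + 6*(-5))*(-20))*S(6) = ((-2 + 6*(-5))*(-20))*(-12*6) = ((-2 - 30)*(-20))*(-72) = -32*(-20)*(-72) = 640*(-72) = -46080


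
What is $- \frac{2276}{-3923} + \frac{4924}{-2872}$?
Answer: $- \frac{3195045}{2816714} \approx -1.1343$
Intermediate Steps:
$- \frac{2276}{-3923} + \frac{4924}{-2872} = \left(-2276\right) \left(- \frac{1}{3923}\right) + 4924 \left(- \frac{1}{2872}\right) = \frac{2276}{3923} - \frac{1231}{718} = - \frac{3195045}{2816714}$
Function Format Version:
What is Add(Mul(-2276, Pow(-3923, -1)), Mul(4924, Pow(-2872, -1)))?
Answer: Rational(-3195045, 2816714) ≈ -1.1343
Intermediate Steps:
Add(Mul(-2276, Pow(-3923, -1)), Mul(4924, Pow(-2872, -1))) = Add(Mul(-2276, Rational(-1, 3923)), Mul(4924, Rational(-1, 2872))) = Add(Rational(2276, 3923), Rational(-1231, 718)) = Rational(-3195045, 2816714)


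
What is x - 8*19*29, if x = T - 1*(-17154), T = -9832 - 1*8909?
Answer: -5995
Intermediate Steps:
T = -18741 (T = -9832 - 8909 = -18741)
x = -1587 (x = -18741 - 1*(-17154) = -18741 + 17154 = -1587)
x - 8*19*29 = -1587 - 8*19*29 = -1587 - 152*29 = -1587 - 4408 = -5995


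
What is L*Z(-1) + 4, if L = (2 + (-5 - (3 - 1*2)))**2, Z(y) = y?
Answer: -12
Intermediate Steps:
L = 16 (L = (2 + (-5 - (3 - 2)))**2 = (2 + (-5 - 1*1))**2 = (2 + (-5 - 1))**2 = (2 - 6)**2 = (-4)**2 = 16)
L*Z(-1) + 4 = 16*(-1) + 4 = -16 + 4 = -12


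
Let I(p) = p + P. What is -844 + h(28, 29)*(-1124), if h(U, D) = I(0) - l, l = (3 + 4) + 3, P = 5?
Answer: 4776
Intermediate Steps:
l = 10 (l = 7 + 3 = 10)
I(p) = 5 + p (I(p) = p + 5 = 5 + p)
h(U, D) = -5 (h(U, D) = (5 + 0) - 1*10 = 5 - 10 = -5)
-844 + h(28, 29)*(-1124) = -844 - 5*(-1124) = -844 + 5620 = 4776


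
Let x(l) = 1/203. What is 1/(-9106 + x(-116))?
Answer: -203/1848517 ≈ -0.00010982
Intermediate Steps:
x(l) = 1/203
1/(-9106 + x(-116)) = 1/(-9106 + 1/203) = 1/(-1848517/203) = -203/1848517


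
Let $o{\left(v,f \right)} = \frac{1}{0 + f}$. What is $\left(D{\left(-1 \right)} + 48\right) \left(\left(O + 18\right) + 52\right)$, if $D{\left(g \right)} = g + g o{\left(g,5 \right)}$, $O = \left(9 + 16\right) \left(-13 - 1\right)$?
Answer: $-13104$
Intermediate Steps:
$o{\left(v,f \right)} = \frac{1}{f}$
$O = -350$ ($O = 25 \left(-14\right) = -350$)
$D{\left(g \right)} = \frac{6 g}{5}$ ($D{\left(g \right)} = g + \frac{g}{5} = \frac{6 g}{5}$)
$\left(D{\left(-1 \right)} + 48\right) \left(\left(O + 18\right) + 52\right) = \left(\frac{6}{5} \left(-1\right) + 48\right) \left(\left(-350 + 18\right) + 52\right) = \left(- \frac{6}{5} + 48\right) \left(-332 + 52\right) = \frac{234}{5} \left(-280\right) = -13104$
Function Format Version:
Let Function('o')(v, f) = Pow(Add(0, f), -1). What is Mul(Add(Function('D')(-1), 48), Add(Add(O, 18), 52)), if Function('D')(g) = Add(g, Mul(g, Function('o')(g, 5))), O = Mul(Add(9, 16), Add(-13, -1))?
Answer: -13104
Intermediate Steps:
Function('o')(v, f) = Pow(f, -1)
O = -350 (O = Mul(25, -14) = -350)
Function('D')(g) = Mul(Rational(6, 5), g) (Function('D')(g) = Add(g, Mul(g, Pow(5, -1))) = Add(g, Mul(g, Rational(1, 5))) = Add(g, Mul(Rational(1, 5), g)) = Mul(Rational(6, 5), g))
Mul(Add(Function('D')(-1), 48), Add(Add(O, 18), 52)) = Mul(Add(Mul(Rational(6, 5), -1), 48), Add(Add(-350, 18), 52)) = Mul(Add(Rational(-6, 5), 48), Add(-332, 52)) = Mul(Rational(234, 5), -280) = -13104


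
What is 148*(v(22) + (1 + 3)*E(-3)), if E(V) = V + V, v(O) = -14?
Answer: -5624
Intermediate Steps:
E(V) = 2*V
148*(v(22) + (1 + 3)*E(-3)) = 148*(-14 + (1 + 3)*(2*(-3))) = 148*(-14 + 4*(-6)) = 148*(-14 - 24) = 148*(-38) = -5624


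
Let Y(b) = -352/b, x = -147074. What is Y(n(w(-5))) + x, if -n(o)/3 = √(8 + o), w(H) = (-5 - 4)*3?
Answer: -147074 - 352*I*√19/57 ≈ -1.4707e+5 - 26.918*I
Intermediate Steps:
w(H) = -27 (w(H) = -9*3 = -27)
n(o) = -3*√(8 + o)
Y(n(w(-5))) + x = -352*(-1/(3*√(8 - 27))) - 147074 = -352*I*√19/57 - 147074 = -147074 - 352*I*√19/57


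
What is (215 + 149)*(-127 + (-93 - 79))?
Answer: -108836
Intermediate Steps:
(215 + 149)*(-127 + (-93 - 79)) = 364*(-127 - 172) = 364*(-299) = -108836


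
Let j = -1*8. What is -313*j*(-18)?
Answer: -45072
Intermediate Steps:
j = -8
-313*j*(-18) = -(-2504)*(-18) = -313*144 = -45072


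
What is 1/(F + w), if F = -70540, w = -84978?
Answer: -1/155518 ≈ -6.4301e-6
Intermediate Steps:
1/(F + w) = 1/(-70540 - 84978) = 1/(-155518) = -1/155518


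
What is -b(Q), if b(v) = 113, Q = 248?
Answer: -113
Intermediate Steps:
-b(Q) = -1*113 = -113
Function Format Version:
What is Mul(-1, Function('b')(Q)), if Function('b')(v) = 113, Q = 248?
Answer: -113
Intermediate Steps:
Mul(-1, Function('b')(Q)) = Mul(-1, 113) = -113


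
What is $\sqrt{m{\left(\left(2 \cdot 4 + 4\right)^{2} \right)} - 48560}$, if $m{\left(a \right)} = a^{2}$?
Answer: $4 i \sqrt{1739} \approx 166.81 i$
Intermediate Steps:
$\sqrt{m{\left(\left(2 \cdot 4 + 4\right)^{2} \right)} - 48560} = \sqrt{\left(\left(2 \cdot 4 + 4\right)^{2}\right)^{2} - 48560} = \sqrt{\left(\left(8 + 4\right)^{2}\right)^{2} - 48560} = \sqrt{\left(12^{2}\right)^{2} - 48560} = \sqrt{144^{2} - 48560} = \sqrt{20736 - 48560} = \sqrt{-27824} = 4 i \sqrt{1739}$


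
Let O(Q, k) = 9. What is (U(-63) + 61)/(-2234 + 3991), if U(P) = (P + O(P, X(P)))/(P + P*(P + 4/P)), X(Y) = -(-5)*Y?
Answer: 119228/3434935 ≈ 0.034710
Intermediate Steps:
X(Y) = 5*Y
U(P) = (9 + P)/(P + P*(P + 4/P)) (U(P) = (P + 9)/(P + P*(P + 4/P)) = (9 + P)/(P + P*(P + 4/P)))
(U(-63) + 61)/(-2234 + 3991) = ((9 - 63)/(4 - 63 + (-63)²) + 61)/(-2234 + 3991) = (-54/(4 - 63 + 3969) + 61)/1757 = (-54/3910 + 61)*(1/1757) = ((1/3910)*(-54) + 61)*(1/1757) = (-27/1955 + 61)*(1/1757) = (119228/1955)*(1/1757) = 119228/3434935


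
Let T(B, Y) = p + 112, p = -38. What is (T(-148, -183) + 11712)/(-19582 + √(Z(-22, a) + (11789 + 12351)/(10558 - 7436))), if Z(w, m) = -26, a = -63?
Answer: -90067144643/149643213170 - 5893*I*√11128369/149643213170 ≈ -0.60188 - 0.00013137*I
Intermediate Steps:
T(B, Y) = 74 (T(B, Y) = -38 + 112 = 74)
(T(-148, -183) + 11712)/(-19582 + √(Z(-22, a) + (11789 + 12351)/(10558 - 7436))) = (74 + 11712)/(-19582 + √(-26 + (11789 + 12351)/(10558 - 7436))) = 11786/(-19582 + √(-26 + 24140/3122)) = 11786/(-19582 + √(-26 + 24140*(1/3122))) = 11786/(-19582 + √(-26 + 12070/1561)) = 11786/(-19582 + √(-28516/1561)) = 11786/(-19582 + 2*I*√11128369/1561)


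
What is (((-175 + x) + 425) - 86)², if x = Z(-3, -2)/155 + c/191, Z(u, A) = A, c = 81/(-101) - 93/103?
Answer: 2550465198573601241956/94852182408064225 ≈ 26889.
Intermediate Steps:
c = -17736/10403 (c = 81*(-1/101) - 93*1/103 = -81/101 - 93/103 = -17736/10403 ≈ -1.7049)
x = -6723026/307980815 (x = -2/155 - 17736/10403/191 = -2*1/155 - 17736/10403*1/191 = -2/155 - 17736/1986973 = -6723026/307980815 ≈ -0.021829)
(((-175 + x) + 425) - 86)² = (((-175 - 6723026/307980815) + 425) - 86)² = ((-53903365651/307980815 + 425) - 86)² = (76988480724/307980815 - 86)² = (50502130634/307980815)² = 2550465198573601241956/94852182408064225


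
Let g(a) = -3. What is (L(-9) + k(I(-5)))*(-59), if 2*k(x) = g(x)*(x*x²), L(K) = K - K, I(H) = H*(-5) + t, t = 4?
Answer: 4316853/2 ≈ 2.1584e+6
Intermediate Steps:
I(H) = 4 - 5*H (I(H) = H*(-5) + 4 = -5*H + 4 = 4 - 5*H)
L(K) = 0
k(x) = -3*x³/2 (k(x) = (-3*x*x²)/2 = (-3*x³)/2 = -3*x³/2)
(L(-9) + k(I(-5)))*(-59) = (0 - 3*(4 - 5*(-5))³/2)*(-59) = (0 - 3*(4 + 25)³/2)*(-59) = (0 - 3/2*29³)*(-59) = (0 - 3/2*24389)*(-59) = (0 - 73167/2)*(-59) = -73167/2*(-59) = 4316853/2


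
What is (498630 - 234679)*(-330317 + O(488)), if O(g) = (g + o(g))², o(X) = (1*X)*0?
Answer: -24329155523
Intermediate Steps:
o(X) = 0 (o(X) = X*0 = 0)
O(g) = g² (O(g) = (g + 0)² = g²)
(498630 - 234679)*(-330317 + O(488)) = (498630 - 234679)*(-330317 + 488²) = 263951*(-330317 + 238144) = 263951*(-92173) = -24329155523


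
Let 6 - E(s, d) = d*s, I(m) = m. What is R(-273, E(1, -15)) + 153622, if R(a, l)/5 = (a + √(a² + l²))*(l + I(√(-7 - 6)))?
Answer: 124957 + 2205*√170 - 1365*I*√13 + 105*I*√2210 ≈ 1.5371e+5 + 14.539*I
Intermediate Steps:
E(s, d) = 6 - d*s
R(a, l) = 5*(a + √(a² + l²))*(l + I*√13) (R(a, l) = 5*((a + √(a² + l²))*(l + √(-7 - 6))) = 5*((a + √(a² + l²))*(l + √(-13))) = 5*((a + √(a² + l²))*(l + I*√13)) = 5*(a + √(a² + l²))*(l + I*√13))
R(-273, E(1, -15)) + 153622 = (5*(-273)*(6 - 1*(-15)*1) + 5*(6 - 1*(-15)*1)*√((-273)² + (6 - 1*(-15)*1)²) + 5*I*(-273)*√13 + 5*I*√13*√((-273)² + (6 - 1*(-15)*1)²)) + 153622 = (5*(-273)*(6 + 15) + 5*(6 + 15)*√(74529 + (6 + 15)²) - 1365*I*√13 + 5*I*√13*√(74529 + (6 + 15)²)) + 153622 = (5*(-273)*21 + 5*21*√(74529 + 21²) - 1365*I*√13 + 5*I*√13*√(74529 + 21²)) + 153622 = (-28665 + 5*21*√(74529 + 441) - 1365*I*√13 + 5*I*√13*√(74529 + 441)) + 153622 = (-28665 + 5*21*√74970 - 1365*I*√13 + 5*I*√13*√74970) + 153622 = (-28665 + 5*21*(21*√170) - 1365*I*√13 + 5*I*√13*(21*√170)) + 153622 = (-28665 + 2205*√170 - 1365*I*√13 + 105*I*√2210) + 153622 = 124957 + 2205*√170 - 1365*I*√13 + 105*I*√2210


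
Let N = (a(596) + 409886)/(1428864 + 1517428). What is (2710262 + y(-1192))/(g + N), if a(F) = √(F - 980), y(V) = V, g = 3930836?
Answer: 3301404271700479478866540/4790307825579622119132871 - 2280488933840*I*√6/4790307825579622119132871 ≈ 0.68918 - 1.1661e-12*I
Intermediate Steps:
a(F) = √(-980 + F)
N = 204943/1473146 + 2*I*√6/736573 (N = (√(-980 + 596) + 409886)/(1428864 + 1517428) = (√(-384) + 409886)/2946292 = (8*I*√6 + 409886)*(1/2946292) = (409886 + 8*I*√6)*(1/2946292) = 204943/1473146 + 2*I*√6/736573 ≈ 0.13912 + 6.651e-6*I)
(2710262 + y(-1192))/(g + N) = (2710262 - 1192)/(3930836 + (204943/1473146 + 2*I*√6/736573)) = 2709070/(5790695534999/1473146 + 2*I*√6/736573)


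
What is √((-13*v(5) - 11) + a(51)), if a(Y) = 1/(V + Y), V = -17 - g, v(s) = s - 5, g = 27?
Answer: 2*I*√133/7 ≈ 3.295*I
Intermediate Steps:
v(s) = -5 + s
V = -44 (V = -17 - 1*27 = -17 - 27 = -44)
a(Y) = 1/(-44 + Y)
√((-13*v(5) - 11) + a(51)) = √((-13*(-5 + 5) - 11) + 1/(-44 + 51)) = √((-13*0 - 11) + 1/7) = √((0 - 11) + ⅐) = √(-11 + ⅐) = √(-76/7) = 2*I*√133/7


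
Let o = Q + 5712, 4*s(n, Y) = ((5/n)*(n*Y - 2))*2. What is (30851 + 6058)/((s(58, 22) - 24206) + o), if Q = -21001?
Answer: -2140722/2287525 ≈ -0.93582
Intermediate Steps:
s(n, Y) = 5*(-2 + Y*n)/(2*n) (s(n, Y) = (((5/n)*(n*Y - 2))*2)/4 = (((5/n)*(Y*n - 2))*2)/4 = (((5/n)*(-2 + Y*n))*2)/4 = ((5*(-2 + Y*n)/n)*2)/4 = (10*(-2 + Y*n)/n)/4 = 5*(-2 + Y*n)/(2*n))
o = -15289 (o = -21001 + 5712 = -15289)
(30851 + 6058)/((s(58, 22) - 24206) + o) = (30851 + 6058)/(((-5/58 + (5/2)*22) - 24206) - 15289) = 36909/(((-5*1/58 + 55) - 24206) - 15289) = 36909/(((-5/58 + 55) - 24206) - 15289) = 36909/((3185/58 - 24206) - 15289) = 36909/(-1400763/58 - 15289) = 36909/(-2287525/58) = 36909*(-58/2287525) = -2140722/2287525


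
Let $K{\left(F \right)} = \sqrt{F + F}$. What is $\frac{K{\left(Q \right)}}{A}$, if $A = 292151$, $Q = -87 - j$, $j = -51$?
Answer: $\frac{6 i \sqrt{2}}{292151} \approx 2.9044 \cdot 10^{-5} i$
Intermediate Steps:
$Q = -36$ ($Q = -87 - -51 = -87 + 51 = -36$)
$K{\left(F \right)} = \sqrt{2} \sqrt{F}$ ($K{\left(F \right)} = \sqrt{2 F} = \sqrt{2} \sqrt{F}$)
$\frac{K{\left(Q \right)}}{A} = \frac{\sqrt{2} \sqrt{-36}}{292151} = \sqrt{2} \cdot 6 i \frac{1}{292151} = 6 i \sqrt{2} \cdot \frac{1}{292151} = \frac{6 i \sqrt{2}}{292151}$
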